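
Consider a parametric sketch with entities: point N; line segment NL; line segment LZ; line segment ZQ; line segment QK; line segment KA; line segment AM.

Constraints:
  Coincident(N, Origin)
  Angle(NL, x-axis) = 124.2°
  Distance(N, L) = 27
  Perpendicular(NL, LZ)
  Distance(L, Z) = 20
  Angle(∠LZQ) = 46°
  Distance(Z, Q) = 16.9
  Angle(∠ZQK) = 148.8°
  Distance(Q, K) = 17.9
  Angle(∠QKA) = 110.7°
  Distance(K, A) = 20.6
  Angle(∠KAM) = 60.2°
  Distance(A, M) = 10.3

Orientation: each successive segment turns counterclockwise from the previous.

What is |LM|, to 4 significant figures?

10.81

∠QKA = 110.7° gives KA at 88.70° from the x-axis; with |KA| = 20.6, A = (2.176, 34.17). ∠KAM = 60.2° gives AM at -151.5° from the x-axis; with |AM| = 10.3, M = (-6.876, 29.26). Then |LM| = |M − L| = 10.81.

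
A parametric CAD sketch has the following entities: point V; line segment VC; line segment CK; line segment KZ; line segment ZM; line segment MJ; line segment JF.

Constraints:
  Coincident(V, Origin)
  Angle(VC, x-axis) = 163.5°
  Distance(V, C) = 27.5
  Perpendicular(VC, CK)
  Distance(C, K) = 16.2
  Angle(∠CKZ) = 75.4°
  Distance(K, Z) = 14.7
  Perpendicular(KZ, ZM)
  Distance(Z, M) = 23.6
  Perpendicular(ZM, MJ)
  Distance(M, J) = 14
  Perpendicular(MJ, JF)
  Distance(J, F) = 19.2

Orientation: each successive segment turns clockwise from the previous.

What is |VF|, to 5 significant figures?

30.309

V is at the origin; VC runs at 163.5° with length 27.5, so C = (-26.368, 7.8104). VC ⟂ CK, so CK runs at 73.500°; with |CK| = 16.2, K = (-21.766, 23.343). ∠CKZ = 75.4° gives KZ at -31.100° from the x-axis; with |KZ| = 14.7, Z = (-9.1794, 15.750). KZ is perpendicular to ZM, so ZM runs at -121.10°; with |ZM| = 23.6, M = (-21.370, -4.4576). The perpendicularity gives MJ at right angles to ZM, so MJ runs at 148.90°; with |MJ| = 14.0, J = (-33.357, 2.7738). MJ is perpendicular to JF, so JF runs at 58.900°; with |JF| = 19.2, F = (-23.440, 19.214). Then |VF| = |F − V| = 30.309.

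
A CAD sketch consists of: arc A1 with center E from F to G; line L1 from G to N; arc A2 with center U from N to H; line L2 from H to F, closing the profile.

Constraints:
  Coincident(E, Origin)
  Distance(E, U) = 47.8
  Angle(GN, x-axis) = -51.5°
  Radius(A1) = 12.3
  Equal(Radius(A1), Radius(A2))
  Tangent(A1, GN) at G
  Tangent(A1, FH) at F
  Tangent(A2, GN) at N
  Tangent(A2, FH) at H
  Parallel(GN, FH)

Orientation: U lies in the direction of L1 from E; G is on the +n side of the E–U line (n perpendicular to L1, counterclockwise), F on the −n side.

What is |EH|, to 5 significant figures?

49.357

Tangency of A1 to both parallel lines with radius 12.3 puts G and F at E ± 12.3·n: G = (9.6261, 7.6569), F = (-9.6261, -7.6569). Equal radii place N and H the same way about U: N = U + 12.3·n = (39.382, -29.752), H = U − 12.3·n = (20.130, -45.066). Then |EH| = |H − E| = 49.357.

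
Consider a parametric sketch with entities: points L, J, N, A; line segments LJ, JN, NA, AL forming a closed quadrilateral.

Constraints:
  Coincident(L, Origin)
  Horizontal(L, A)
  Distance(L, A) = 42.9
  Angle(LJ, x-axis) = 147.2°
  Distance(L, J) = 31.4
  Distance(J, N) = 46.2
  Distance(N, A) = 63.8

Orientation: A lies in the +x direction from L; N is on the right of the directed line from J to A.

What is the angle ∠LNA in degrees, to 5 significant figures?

36.492°

L is at the origin; LA is horizontal with |LA| = 42.9 and A in +x, so A = (42.9, 0). LJ runs at 147.2° with |LJ| = 31.4, so J = (-26.394, 17.010). N is determined by |JN| = 46.2 and |NA| = 63.8 together: it lies at the intersection of circle(J, 46.2) and circle(A, 63.8). With |JA| = 71.351, the foot of the radical line on JA is 22.109 from J and the perpendicular offset is √(46.2² − 22.109²) = 40.567. Taking the right-of-JA solution: N = (-14.593, -27.658).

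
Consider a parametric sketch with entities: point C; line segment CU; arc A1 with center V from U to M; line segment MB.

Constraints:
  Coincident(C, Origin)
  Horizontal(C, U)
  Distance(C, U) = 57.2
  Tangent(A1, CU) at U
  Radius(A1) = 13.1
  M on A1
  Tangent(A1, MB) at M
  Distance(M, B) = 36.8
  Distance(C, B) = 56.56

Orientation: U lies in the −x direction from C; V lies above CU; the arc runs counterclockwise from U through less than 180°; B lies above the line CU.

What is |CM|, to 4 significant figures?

45.61

C is at the origin; CU is horizontal with |CU| = 57.2 and U on the −x side, so U = (-57.20, 0.000). Since A1 is tangent to CU there, VU ⟂ CU, so V = U + (0, 13.1) = (-57.20, 13.10). Since VM ⟂ MB (tangency), |VB| = √(13.1² + 36.8²) = 39.06 regardless of where M sits on A1. So B lies on both circle(C, 56.56) and circle(V, 39.06); the above-CU intersection is B = (-34.45, 44.86). M is the foot of the tangent from B: M = (-44.61, 9.485).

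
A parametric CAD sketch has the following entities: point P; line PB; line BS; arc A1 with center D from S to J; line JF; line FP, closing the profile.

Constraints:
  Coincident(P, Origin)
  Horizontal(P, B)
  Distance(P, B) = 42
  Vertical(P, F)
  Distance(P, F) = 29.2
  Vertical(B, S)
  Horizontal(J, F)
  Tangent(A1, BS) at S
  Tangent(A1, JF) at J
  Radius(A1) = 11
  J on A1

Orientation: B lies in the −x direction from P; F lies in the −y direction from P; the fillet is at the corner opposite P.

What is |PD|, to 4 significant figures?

35.95

P is at the origin; P and B share the same y with |PB| = 42.0 and B on the −x side, so B = (-42.00, 0.000). P and F share the same x with |PF| = 29.2 and F on the −y side, so F = (0.000, -29.20). The virtual corner opposite P is at (-42.00, -29.20). A1 meets BS tangentially, so DS is at right angles to BS and since A1 is tangent to JF there, DJ ⟂ JF, with radius 11.0, so the center D sits 11.0 in from both sides at D = (-31.00, -18.20). Then |PD| = |D − P| = 35.95.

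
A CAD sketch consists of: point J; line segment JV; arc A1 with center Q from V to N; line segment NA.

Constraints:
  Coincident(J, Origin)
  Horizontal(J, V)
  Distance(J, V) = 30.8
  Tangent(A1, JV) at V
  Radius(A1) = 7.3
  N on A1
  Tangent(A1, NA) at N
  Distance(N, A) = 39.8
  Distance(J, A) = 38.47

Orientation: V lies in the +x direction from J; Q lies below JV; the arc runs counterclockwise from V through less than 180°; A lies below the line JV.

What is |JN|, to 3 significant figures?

24.7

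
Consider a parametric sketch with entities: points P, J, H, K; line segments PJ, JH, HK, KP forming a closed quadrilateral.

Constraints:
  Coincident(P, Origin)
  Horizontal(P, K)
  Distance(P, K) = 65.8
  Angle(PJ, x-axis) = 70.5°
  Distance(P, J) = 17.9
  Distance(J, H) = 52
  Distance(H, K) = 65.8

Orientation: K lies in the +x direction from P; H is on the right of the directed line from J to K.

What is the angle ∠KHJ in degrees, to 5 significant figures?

62.405°

P is at the origin; P and K share the same y with |PK| = 65.8 and K in +x, so K = (65.8, 0). PJ runs at 70.5° with |PJ| = 17.9, so J = (5.9751, 16.873). H is determined by |JH| = 52.0 and |HK| = 65.8 together: it lies at the intersection of circle(J, 52.0) and circle(K, 65.8). With |JK| = 62.159, the foot of the radical line on JK is 18.003 from J and the perpendicular offset is √(52.0² − 18.003²) = 48.784. Taking the right-of-JK solution: H = (10.059, -34.966).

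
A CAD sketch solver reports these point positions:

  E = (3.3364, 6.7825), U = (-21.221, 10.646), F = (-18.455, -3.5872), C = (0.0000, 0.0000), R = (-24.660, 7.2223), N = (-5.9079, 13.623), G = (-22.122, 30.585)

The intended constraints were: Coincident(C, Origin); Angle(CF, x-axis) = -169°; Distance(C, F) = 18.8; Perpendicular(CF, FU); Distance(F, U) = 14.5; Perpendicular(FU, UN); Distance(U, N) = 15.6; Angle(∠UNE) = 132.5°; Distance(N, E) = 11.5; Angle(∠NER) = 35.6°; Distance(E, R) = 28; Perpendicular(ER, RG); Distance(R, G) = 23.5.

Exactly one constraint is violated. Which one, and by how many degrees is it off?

Perpendicular(ER, RG) — off by 5.30°.

C = (0.00, 0.00) ✓; CF at -169.0° ✓; |CF| = 18.80 ✓; ∠(CF, FU) = 90.00° ✓; |FU| = 14.50 ✓; ∠(FU, UN) = 90.00° ✓; |UN| = 15.60 ✓; ∠UNE = 132.5° ✓; |NE| = 11.50 ✓; ∠NER = 35.60° ✓; |ER| = 28.00 ✓; ∠(ER, RG) = 95.30° ✗; |RG| = 23.50 ✓.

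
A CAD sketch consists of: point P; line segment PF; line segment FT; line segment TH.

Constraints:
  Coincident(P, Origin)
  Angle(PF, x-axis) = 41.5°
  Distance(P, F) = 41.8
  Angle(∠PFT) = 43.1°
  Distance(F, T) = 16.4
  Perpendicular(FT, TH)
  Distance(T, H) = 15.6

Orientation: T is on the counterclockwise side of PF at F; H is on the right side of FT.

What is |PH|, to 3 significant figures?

46.4

∠PFT = 43.1°, so FT runs at 41.5° + (180° − 43.1°) = 178° from the x-axis; with |FT| = 16.4, T = F + 16.4·(cos 178°, sin 178°) = (14.9, 28.2). FT ⟂ TH; with |TH| = 15.6 on the right of FT, H = T + 15.6·(0.0279, 1.00) = (15.3, 43.7). Then |PH| = |H − P| = 46.4.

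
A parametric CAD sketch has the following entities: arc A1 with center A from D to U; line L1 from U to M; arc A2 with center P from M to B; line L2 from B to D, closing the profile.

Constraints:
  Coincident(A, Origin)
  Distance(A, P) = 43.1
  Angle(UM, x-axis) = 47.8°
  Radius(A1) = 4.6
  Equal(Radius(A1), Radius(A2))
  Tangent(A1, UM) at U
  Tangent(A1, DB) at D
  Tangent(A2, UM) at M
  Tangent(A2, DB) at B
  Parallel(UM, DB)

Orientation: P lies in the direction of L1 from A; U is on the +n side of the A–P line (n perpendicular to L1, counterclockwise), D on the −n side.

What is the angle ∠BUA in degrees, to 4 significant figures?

77.95°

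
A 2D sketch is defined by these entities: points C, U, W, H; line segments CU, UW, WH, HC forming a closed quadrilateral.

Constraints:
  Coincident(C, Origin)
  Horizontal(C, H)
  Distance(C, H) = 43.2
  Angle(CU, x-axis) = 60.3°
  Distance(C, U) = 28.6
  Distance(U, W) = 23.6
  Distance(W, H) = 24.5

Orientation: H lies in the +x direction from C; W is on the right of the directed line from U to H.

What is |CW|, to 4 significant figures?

18.83

Checks: |UW| = 23.60 ✓; |WH| = 24.50 ✓.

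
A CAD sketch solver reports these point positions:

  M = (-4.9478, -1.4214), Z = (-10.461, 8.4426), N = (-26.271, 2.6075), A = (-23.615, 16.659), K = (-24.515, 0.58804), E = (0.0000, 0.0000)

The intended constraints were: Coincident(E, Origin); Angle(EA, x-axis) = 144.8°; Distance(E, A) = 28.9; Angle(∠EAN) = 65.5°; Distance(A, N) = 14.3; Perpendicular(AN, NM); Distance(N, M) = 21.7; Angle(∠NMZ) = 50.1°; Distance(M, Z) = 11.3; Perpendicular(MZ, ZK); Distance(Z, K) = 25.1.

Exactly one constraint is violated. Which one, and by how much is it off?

Distance(Z, K) = 25.1 — off by 9.00.

E = (0.00, 0.00) ✓; EA at 144.8° ✓; |EA| = 28.90 ✓; ∠EAN = 65.50° ✓; |AN| = 14.30 ✓; ∠(AN, NM) = 90.00° ✓; |NM| = 21.70 ✓; ∠NMZ = 50.10° ✓; |MZ| = 11.30 ✓; ∠(MZ, ZK) = 90.00° ✓; |ZK| = 16.10 ✗.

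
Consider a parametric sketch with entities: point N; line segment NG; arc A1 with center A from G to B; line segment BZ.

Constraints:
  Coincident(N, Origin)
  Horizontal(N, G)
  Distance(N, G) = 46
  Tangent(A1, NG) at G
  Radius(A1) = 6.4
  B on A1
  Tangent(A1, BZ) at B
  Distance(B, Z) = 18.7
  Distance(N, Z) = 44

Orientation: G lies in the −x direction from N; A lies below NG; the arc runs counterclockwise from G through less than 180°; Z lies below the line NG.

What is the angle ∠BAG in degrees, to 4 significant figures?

136.3°

Checks: |AB| = 6.400 ✓; ∠(AB, BZ) = 90.00° ✓; |BZ| = 18.70 ✓; |NZ| = 44.00 ✓.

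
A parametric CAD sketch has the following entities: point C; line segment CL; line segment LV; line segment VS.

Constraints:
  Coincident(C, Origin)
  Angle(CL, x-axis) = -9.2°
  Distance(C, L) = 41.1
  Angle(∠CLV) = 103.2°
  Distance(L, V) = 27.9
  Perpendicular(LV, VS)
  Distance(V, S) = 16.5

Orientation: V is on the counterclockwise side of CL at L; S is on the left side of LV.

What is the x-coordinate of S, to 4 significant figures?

35.95

C is at the origin; CL runs at -9.2° with length 41.1, so L = 41.1·(cos -9.2°, sin -9.2°) = (40.57, -6.571). ∠CLV = 103.2°, so LV runs at -9.2° + (180° − 103.2°) = 67.60° from the x-axis; with |LV| = 27.9, V = L + 27.9·(cos 67.60°, sin 67.60°) = (51.20, 19.22). LV is perpendicular to VS; with |VS| = 16.5 on the left of LV, S = V + 16.5·(-0.9245, 0.3811) = (35.95, 25.51). So S.x = 35.95.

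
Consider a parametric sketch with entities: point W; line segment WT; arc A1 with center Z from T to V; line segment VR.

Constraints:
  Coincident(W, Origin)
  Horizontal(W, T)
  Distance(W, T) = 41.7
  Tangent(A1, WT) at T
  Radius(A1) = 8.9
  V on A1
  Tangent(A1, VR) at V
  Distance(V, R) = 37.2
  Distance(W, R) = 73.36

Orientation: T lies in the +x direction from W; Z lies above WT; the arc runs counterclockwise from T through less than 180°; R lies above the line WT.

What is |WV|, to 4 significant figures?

50.75

W is at the origin; W and T share the same y with |WT| = 41.7 and T on the +x side, so T = (41.70, 0.000). Since A1 is tangent to WT there, ZT ⟂ WT, so Z = T + (0, 8.9) = (41.70, 8.900). Since ZV ⟂ VR (tangency), |ZR| = √(8.9² + 37.2²) = 38.25 regardless of where V sits on A1. So R lies on both circle(W, 73.36) and circle(Z, 38.25); the above-WT intersection is R = (59.68, 42.66). V is the foot of the tangent from R: V = (50.31, 6.659).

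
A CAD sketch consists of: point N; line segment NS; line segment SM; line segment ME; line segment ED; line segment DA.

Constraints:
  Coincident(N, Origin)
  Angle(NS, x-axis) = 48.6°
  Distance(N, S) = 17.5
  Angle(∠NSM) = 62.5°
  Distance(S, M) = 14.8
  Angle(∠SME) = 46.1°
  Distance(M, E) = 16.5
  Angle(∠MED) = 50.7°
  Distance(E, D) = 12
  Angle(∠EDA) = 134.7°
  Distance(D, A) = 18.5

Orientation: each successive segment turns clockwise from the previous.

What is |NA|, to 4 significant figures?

30.50

N is at the origin; NS runs at 48.6° with length 17.5, so S = (11.57, 13.13). ∠NSM = 62.5° gives SM at -68.90° from the x-axis; with |SM| = 14.8, M = (16.90, -0.6808). ∠SME = 46.1° gives ME at 157.2° from the x-axis; with |ME| = 16.5, E = (1.690, 5.713). ∠MED = 50.7° gives ED at 27.90° from the x-axis; with |ED| = 12.0, D = (12.30, 11.33). ∠EDA = 134.7° gives DA at -17.40° from the x-axis; with |DA| = 18.5, A = (29.95, 5.796). Then |NA| = |A − N| = 30.50.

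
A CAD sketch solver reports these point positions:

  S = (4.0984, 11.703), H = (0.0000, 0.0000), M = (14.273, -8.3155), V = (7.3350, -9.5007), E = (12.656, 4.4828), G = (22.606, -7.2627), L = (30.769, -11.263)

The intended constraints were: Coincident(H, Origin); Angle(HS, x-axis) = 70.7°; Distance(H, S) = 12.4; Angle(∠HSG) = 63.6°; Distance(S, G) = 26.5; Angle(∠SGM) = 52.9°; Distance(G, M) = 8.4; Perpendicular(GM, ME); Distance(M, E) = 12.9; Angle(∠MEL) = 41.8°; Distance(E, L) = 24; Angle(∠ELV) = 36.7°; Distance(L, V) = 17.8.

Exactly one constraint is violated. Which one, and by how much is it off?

Distance(L, V) = 17.8 — off by 5.70.

H = (0.00, 0.00) ✓; HS at 70.70° ✓; |HS| = 12.40 ✓; ∠HSG = 63.60° ✓; |SG| = 26.50 ✓; ∠SGM = 52.90° ✓; |GM| = 8.399 ✓; ∠(GM, ME) = 90.00° ✓; |ME| = 12.90 ✓; ∠MEL = 41.80° ✓; |EL| = 24.00 ✓; ∠ELV = 36.70° ✓; |LV| = 23.50 ✗.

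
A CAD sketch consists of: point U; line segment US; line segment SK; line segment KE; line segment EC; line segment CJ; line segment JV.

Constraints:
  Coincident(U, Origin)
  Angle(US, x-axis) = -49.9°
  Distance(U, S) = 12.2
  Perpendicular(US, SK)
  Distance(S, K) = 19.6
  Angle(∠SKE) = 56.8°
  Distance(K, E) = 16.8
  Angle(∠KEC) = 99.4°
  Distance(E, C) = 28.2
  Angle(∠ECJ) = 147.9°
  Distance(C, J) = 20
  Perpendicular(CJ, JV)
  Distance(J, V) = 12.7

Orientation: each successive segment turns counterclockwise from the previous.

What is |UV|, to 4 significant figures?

36.90

U is at the origin; US runs at -49.9° with length 12.2, so S = (7.858, -9.332). The perpendicularity gives SK at right angles to US, so SK runs at 40.10°; with |SK| = 19.6, K = (22.85, 3.293). ∠SKE = 56.8° gives KE at 163.3° from the x-axis; with |KE| = 16.8, E = (6.759, 8.120). ∠KEC = 99.4° gives EC at -116.1° from the x-axis; with |EC| = 28.2, C = (-5.647, -17.20). ∠ECJ = 147.9° gives CJ at -84.00° from the x-axis; with |CJ| = 20.0, J = (-3.556, -37.09). CJ is perpendicular to JV, so JV runs at 6.000°; with |JV| = 12.7, V = (9.074, -35.77). Then |UV| = |V − U| = 36.90.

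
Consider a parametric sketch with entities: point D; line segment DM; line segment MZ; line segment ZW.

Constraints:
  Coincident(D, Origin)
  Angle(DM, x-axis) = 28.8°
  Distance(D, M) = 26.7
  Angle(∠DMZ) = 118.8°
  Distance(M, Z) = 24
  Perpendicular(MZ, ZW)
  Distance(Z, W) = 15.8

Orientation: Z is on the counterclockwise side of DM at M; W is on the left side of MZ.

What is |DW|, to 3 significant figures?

37.6

D is at the origin; DM runs at 28.8° with length 26.7, so M = 26.7·(cos 28.8°, sin 28.8°) = (23.4, 12.9). ∠DMZ = 118.8°, so MZ runs at 28.8° + (180° − 118.8°) = 90.0° from the x-axis; with |MZ| = 24.0, Z = M + 24.0·(cos 90.0°, sin 90.0°) = (23.4, 36.9). MZ ⟂ ZW; with |ZW| = 15.8 on the left of MZ, W = Z + 15.8·(-1.00, 6.12e-17) = (7.60, 36.9). Then |DW| = |W − D| = 37.6.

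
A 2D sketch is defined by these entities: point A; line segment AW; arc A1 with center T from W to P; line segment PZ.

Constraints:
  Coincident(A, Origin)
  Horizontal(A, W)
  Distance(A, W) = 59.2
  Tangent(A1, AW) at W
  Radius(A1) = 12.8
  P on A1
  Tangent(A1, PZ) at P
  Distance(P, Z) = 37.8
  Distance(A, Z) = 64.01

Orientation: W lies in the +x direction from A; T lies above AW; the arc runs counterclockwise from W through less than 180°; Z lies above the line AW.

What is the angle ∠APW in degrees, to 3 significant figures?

49.7°

A is at the origin; A and W share the same y with |AW| = 59.2 and W on the +x side, so W = (59.2, 0.00). A1 meets AW tangentially, so TW is at right angles to AW, so T = W + (0, 12.8) = (59.2, 12.8). Since TP ⟂ PZ (tangency), |TZ| = √(12.8² + 37.8²) = 39.9 regardless of where P sits on A1. So Z lies on both circle(A, 64.01) and circle(T, 39.9); the above-AW intersection is Z = (41.6, 48.6). P is the foot of the tangent from Z: P = (68.3, 21.8).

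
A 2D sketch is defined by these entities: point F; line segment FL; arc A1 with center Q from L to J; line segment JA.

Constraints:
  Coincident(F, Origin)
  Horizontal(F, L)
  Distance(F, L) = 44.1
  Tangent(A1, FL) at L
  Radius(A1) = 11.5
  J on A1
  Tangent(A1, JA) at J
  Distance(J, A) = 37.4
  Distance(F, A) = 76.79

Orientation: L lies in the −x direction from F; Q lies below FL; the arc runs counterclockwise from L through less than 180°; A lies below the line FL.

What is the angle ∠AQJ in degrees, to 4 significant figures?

72.91°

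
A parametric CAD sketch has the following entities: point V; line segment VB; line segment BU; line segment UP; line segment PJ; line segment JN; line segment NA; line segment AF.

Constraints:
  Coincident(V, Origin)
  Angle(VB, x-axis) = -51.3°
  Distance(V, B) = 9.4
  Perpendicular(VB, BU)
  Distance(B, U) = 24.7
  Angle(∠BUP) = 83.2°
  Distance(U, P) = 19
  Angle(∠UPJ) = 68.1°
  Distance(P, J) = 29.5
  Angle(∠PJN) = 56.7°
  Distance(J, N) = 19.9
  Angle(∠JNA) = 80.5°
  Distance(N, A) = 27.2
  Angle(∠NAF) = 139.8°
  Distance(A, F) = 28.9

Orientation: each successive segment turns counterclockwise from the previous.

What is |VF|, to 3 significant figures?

40.5

V is at the origin; VB runs at -51.3° with length 9.4, so B = (5.88, -7.34). VB ⟂ BU, so BU runs at 38.7°; with |BU| = 24.7, U = (25.2, 8.11). ∠BUP = 83.2° gives UP at 136° from the x-axis; with |UP| = 19.0, P = (11.6, 21.4). ∠UPJ = 68.1° gives PJ at -113° from the x-axis; with |PJ| = 29.5, J = (0.265, -5.81). ∠PJN = 56.7° gives JN at 10.7° from the x-axis; with |JN| = 19.9, N = (19.8, -2.12). ∠JNA = 80.5° gives NA at 110° from the x-axis; with |NA| = 27.2, A = (10.4, 23.4). ∠NAF = 139.8° gives AF at 150° from the x-axis; with |AF| = 28.9, F = (-14.7, 37.7). Then |VF| = |F − V| = 40.5.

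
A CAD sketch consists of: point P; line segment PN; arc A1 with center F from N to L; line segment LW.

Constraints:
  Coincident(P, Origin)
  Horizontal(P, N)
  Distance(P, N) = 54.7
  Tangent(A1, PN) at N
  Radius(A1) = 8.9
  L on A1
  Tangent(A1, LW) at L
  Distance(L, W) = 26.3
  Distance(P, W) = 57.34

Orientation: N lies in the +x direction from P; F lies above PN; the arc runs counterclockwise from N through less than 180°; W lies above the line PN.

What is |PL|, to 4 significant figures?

63.35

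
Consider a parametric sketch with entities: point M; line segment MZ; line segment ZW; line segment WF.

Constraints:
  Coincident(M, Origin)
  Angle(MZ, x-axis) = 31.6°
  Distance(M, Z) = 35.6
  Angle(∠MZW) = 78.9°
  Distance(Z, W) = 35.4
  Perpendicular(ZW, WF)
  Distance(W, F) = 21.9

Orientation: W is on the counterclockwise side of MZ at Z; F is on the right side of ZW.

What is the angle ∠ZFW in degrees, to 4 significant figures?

58.26°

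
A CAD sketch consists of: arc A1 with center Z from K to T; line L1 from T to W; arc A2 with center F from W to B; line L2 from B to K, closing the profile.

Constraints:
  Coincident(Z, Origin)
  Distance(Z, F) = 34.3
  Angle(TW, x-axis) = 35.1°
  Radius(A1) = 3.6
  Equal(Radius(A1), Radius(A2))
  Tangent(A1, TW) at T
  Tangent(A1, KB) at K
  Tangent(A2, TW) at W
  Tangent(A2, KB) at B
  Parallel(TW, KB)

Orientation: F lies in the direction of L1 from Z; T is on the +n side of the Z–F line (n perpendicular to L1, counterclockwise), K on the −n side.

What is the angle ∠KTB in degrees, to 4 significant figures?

78.15°

Tangency of A1 to both parallel lines with radius 3.6 puts T and K at Z ± 3.6·n: T = (-2.070, 2.945), K = (2.070, -2.945). Equal radii place W and B the same way about F: W = F + 3.6·n = (25.99, 22.67), B = F − 3.6·n = (30.13, 16.78). Then cos ∠KTB = TK·TB / (|TK||TB|), giving 78.15°.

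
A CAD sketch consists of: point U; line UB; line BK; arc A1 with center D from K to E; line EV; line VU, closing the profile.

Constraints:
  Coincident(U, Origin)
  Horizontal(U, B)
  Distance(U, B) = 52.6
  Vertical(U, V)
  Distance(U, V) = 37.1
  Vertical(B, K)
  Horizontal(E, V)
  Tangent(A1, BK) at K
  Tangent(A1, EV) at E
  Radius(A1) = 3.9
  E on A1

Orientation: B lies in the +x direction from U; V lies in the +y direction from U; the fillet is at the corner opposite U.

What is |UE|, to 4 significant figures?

61.22

U is at the origin; UB is horizontal with |UB| = 52.6 and B on the +x side, so B = (52.60, 0.000). UV is vertical with |UV| = 37.1 and V on the +y side, so V = (0.000, 37.10). The virtual corner opposite U is at (52.60, 37.10). The tangent condition forces DK to be normal to BK and tangency of A1 to EV means the radius DE is perpendicular to EV, with radius 3.9, so the center D sits 3.9 in from both sides at D = (48.70, 33.20). That places the tangent points at K = (52.60, 33.20) on BK and E = (48.70, 37.10) on EV. Then |UE| = |E − U| = 61.22.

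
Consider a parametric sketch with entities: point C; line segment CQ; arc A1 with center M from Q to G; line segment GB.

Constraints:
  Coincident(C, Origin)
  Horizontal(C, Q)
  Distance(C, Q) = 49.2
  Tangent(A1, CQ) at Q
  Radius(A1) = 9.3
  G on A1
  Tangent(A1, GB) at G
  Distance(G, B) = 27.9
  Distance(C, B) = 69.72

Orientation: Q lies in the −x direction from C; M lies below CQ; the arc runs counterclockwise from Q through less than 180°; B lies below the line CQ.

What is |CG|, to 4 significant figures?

59.20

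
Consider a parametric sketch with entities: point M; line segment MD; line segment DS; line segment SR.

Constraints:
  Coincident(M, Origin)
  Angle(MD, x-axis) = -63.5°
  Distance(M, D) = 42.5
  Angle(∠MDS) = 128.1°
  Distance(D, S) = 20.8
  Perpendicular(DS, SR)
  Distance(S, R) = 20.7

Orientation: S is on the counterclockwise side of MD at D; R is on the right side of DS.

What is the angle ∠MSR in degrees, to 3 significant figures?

125°

∠MDS = 128.1°, so DS runs at -63.5° + (180° − 128.1°) = -11.6° from the x-axis; with |DS| = 20.8, S = D + 20.8·(cos -11.6°, sin -11.6°) = (39.3, -42.2). The perpendicularity gives SR at right angles to DS; with |SR| = 20.7 on the right of DS, R = S + 20.7·(-0.201, -0.980) = (35.2, -62.5). Then cos ∠MSR = SM·SR / (|SM||SR|), giving 125°.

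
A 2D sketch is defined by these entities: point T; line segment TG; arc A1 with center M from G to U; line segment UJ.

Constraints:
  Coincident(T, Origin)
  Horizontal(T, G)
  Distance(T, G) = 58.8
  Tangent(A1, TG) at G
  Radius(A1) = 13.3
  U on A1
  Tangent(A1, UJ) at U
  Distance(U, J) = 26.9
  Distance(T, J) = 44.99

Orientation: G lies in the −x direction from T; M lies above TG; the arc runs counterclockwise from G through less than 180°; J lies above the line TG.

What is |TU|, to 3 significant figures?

47.8

T is at the origin; T and G share the same y with |TG| = 58.8 and G on the −x side, so G = (-58.8, 0.00). A1 meets TG tangentially, so MG is at right angles to TG, so M = G + (0, 13.3) = (-58.8, 13.3). Since MU ⟂ UJ (tangency), |MJ| = √(13.3² + 26.9²) = 30.0 regardless of where U sits on A1. So J lies on both circle(T, 44.99) and circle(M, 30.0); the above-TG intersection is J = (-33.7, 29.8). U is the foot of the tangent from J: U = (-47.3, 6.57).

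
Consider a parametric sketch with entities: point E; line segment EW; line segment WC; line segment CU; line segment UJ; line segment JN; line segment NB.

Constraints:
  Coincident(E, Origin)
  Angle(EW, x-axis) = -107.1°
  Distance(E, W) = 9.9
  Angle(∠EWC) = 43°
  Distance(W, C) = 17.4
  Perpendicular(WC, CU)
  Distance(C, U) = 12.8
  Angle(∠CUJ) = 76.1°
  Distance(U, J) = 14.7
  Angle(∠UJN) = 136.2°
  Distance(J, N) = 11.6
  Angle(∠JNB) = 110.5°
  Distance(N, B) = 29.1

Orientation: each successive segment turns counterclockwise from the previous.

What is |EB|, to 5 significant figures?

31.326

E is at the origin; EW runs at -107.1° with length 9.9, so W = (-2.9110, -9.4624). ∠EWC = 43.0° gives WC at 29.900° from the x-axis; with |WC| = 17.4, C = (12.173, -0.78866). WC is perpendicular to CU, so CU runs at 119.90°; with |CU| = 12.8, U = (5.7924, 10.308). ∠CUJ = 76.1° gives UJ at -136.20° from the x-axis; with |UJ| = 14.7, J = (-4.8175, 0.13311). ∠UJN = 136.2° gives JN at -92.400° from the x-axis; with |JN| = 11.6, N = (-5.3033, -11.457). ∠JNB = 110.5° gives NB at -22.900° from the x-axis; with |NB| = 29.1, B = (21.503, -22.780). Then |EB| = |B − E| = 31.326.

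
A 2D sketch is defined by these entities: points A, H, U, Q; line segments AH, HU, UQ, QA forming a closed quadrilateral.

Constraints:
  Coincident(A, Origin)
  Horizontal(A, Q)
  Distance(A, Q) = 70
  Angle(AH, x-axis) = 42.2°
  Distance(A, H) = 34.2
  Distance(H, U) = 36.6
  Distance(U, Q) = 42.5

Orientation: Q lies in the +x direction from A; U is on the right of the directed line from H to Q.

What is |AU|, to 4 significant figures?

32.53

A is at the origin; A and Q share the same y with |AQ| = 70.0 and Q in +x, so Q = (70.0, 0). AH runs at 42.2° with |AH| = 34.2, so H = (25.34, 22.97). U is determined by |HU| = 36.6 and |UQ| = 42.5 together: it lies at the intersection of circle(H, 36.6) and circle(Q, 42.5). With |HQ| = 50.23, the foot of the radical line on HQ is 20.47 from H and the perpendicular offset is √(36.6² − 20.47²) = 30.34. Taking the right-of-HQ solution: U = (29.66, -13.37).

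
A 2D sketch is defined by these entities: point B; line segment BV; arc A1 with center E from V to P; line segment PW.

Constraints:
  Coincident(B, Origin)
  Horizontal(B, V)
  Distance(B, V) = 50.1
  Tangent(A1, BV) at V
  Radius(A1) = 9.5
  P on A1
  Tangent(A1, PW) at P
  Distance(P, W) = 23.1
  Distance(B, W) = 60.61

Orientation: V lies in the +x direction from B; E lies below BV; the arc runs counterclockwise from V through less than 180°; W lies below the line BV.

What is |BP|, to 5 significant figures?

43.284

Checks: |EP| = 9.500 ✓; ∠(EP, PW) = 90.00° ✓; |PW| = 23.10 ✓; |BW| = 60.61 ✓.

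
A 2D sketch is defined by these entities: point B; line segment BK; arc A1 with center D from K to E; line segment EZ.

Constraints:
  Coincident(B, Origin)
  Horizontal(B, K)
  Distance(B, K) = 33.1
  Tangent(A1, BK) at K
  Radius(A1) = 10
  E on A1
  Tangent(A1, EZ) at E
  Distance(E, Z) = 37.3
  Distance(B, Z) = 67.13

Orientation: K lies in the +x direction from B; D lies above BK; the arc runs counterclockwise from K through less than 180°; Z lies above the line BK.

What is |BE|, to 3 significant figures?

43.7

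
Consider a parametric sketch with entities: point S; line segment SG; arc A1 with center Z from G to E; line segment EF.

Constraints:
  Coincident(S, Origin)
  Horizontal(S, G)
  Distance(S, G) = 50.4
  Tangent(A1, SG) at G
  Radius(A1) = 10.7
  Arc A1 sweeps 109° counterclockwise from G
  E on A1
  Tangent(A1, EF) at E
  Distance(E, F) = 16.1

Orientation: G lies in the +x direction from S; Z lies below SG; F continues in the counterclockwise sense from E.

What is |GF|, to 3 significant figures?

29.8

On A1, G sits at bearing 90° from Z; a 109° counterclockwise sweep puts E at bearing 199°, so E = Z + 10.7·(cos 199°, sin 199°) = (40.3, -14.2). Tangency of A1 to EF means the radius ZE is perpendicular to EF, so EF runs along (−sin 199°, cos 199°); with |EF| = 16.1, F = (45.5, -29.4). Then |GF| = |F − G| = 29.8.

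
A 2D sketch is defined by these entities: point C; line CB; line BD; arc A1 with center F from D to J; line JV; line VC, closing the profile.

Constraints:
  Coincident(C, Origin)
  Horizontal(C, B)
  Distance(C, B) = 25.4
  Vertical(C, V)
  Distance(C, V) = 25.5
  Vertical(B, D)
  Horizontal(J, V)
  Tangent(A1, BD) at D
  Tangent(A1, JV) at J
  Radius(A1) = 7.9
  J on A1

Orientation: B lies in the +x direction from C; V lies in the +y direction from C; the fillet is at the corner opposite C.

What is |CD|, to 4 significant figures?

30.90

C is at the origin; CB is horizontal with |CB| = 25.4 and B on the +x side, so B = (25.40, 0.000). CV is vertical with |CV| = 25.5 and V on the +y side, so V = (0.000, 25.50). The virtual corner opposite C is at (25.40, 25.50). The tangent condition forces FD to be normal to BD and since A1 is tangent to JV there, FJ ⟂ JV, with radius 7.9, so the center F sits 7.9 in from both sides at F = (17.50, 17.60). That places the tangent points at D = (25.40, 17.60) on BD and J = (17.50, 25.50) on JV. Then |CD| = |D − C| = 30.90.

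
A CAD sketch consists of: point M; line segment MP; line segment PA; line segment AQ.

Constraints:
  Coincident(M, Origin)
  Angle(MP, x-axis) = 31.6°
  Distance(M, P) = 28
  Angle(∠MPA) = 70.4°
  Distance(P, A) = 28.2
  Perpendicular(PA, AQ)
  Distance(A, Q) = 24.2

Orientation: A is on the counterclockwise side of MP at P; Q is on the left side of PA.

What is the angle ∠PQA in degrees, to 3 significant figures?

49.4°

∠MPA = 70.4°, so PA runs at 31.6° + (180° − 70.4°) = 141° from the x-axis; with |PA| = 28.2, A = P + 28.2·(cos 141°, sin 141°) = (1.87, 32.3). PA ⟂ AQ; with |AQ| = 24.2 on the left of PA, Q = A + 24.2·(-0.627, -0.779) = (-13.3, 13.5). Then cos ∠PQA = QP·QA / (|QP||QA|), giving 49.4°.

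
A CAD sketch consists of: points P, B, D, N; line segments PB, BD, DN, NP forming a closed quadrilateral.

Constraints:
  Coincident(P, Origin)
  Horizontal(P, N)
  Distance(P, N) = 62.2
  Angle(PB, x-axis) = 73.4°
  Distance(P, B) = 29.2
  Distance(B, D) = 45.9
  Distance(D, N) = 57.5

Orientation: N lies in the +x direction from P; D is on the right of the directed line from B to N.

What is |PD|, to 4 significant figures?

19.44

P is at the origin; P and N share the same y with |PN| = 62.2 and N in +x, so N = (62.2, 0). PB runs at 73.4° with |PB| = 29.2, so B = (8.342, 27.98). D is determined by |BD| = 45.9 and |DN| = 57.5 together: it lies at the intersection of circle(B, 45.9) and circle(N, 57.5). With |BN| = 60.69, the foot of the radical line on BN is 20.47 from B and the perpendicular offset is √(45.9² − 20.47²) = 41.08. Taking the right-of-BN solution: D = (7.561, -17.91).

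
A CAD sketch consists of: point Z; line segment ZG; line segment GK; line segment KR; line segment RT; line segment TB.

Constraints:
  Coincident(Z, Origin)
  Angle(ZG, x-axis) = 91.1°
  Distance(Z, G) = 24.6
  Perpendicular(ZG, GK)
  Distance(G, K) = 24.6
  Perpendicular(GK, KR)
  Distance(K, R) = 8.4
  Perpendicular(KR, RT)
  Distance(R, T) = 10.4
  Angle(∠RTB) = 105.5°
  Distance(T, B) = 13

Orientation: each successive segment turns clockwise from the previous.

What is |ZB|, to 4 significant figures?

30.66

The perpendicularity gives RT at right angles to KR, so RT runs at -178.9°; with |RT| = 10.4, T = (13.89, 16.47). ∠RTB = 105.5° gives TB at 106.6° from the x-axis; with |TB| = 13.0, B = (10.17, 28.93). Then |ZB| = |B − Z| = 30.66.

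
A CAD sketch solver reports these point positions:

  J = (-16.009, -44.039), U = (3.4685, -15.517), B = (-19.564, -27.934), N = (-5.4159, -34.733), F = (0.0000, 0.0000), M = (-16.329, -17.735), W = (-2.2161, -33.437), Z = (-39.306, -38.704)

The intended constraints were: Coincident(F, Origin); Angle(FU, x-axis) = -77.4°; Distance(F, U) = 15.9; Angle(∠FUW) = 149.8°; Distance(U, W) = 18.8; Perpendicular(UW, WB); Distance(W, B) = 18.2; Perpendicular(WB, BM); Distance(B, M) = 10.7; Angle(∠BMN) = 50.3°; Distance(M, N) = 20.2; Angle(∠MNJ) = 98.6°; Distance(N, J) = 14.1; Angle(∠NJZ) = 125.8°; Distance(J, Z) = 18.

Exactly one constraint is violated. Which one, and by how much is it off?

Distance(J, Z) = 18 — off by 5.90.

F = (0.00, 0.00) ✓; FU at -77.40° ✓; |FU| = 15.90 ✓; ∠FUW = 149.8° ✓; |UW| = 18.80 ✓; ∠(UW, WB) = 90.00° ✓; |WB| = 18.20 ✓; ∠(WB, BM) = 90.00° ✓; |BM| = 10.70 ✓; ∠BMN = 50.30° ✓; |MN| = 20.20 ✓; ∠MNJ = 98.60° ✓; |NJ| = 14.10 ✓; ∠NJZ = 125.8° ✓; |JZ| = 23.90 ✗.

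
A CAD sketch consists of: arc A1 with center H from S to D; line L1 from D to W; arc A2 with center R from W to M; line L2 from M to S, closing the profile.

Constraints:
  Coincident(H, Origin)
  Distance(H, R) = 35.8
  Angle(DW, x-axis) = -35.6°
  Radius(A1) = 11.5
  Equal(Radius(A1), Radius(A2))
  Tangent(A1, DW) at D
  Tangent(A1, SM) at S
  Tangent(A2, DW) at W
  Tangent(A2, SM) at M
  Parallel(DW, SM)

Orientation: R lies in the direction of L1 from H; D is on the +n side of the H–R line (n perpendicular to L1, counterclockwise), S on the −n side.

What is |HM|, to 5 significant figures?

37.602

The slot axis is L1's direction at -35.6°, so u = (cos -35.6°, sin -35.6°) = (0.81310, -0.58212) and n = (−sin -35.6°, cos -35.6°) = (0.58212, 0.81310). H is at the origin and R lies 35.8 along u from H, so R = 35.8·u = (29.109, -20.840). Tangency of A1 to both parallel lines with radius 11.5 puts D and S at H ± 11.5·n: D = (6.6944, 9.3507), S = (-6.6944, -9.3507). Equal radii place W and M the same way about R: W = R + 11.5·n = (35.803, -11.489), M = R − 11.5·n = (22.415, -30.191). Then |HM| = |M − H| = 37.602.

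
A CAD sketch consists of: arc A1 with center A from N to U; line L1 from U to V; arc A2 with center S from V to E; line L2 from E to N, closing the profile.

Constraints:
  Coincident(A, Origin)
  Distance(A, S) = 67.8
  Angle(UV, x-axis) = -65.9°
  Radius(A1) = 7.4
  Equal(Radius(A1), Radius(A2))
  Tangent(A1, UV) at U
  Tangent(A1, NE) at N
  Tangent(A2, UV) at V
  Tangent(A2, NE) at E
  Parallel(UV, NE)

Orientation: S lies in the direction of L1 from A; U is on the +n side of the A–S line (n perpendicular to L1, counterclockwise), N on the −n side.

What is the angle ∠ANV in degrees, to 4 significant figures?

77.69°

Tangency of A1 to both parallel lines with radius 7.4 puts U and N at A ± 7.4·n: U = (6.755, 3.022), N = (-6.755, -3.022). Equal radii place V and E the same way about S: V = S + 7.4·n = (34.44, -58.87), E = S − 7.4·n = (20.93, -64.91). Then cos ∠ANV = NA·NV / (|NA||NV|), giving 77.69°.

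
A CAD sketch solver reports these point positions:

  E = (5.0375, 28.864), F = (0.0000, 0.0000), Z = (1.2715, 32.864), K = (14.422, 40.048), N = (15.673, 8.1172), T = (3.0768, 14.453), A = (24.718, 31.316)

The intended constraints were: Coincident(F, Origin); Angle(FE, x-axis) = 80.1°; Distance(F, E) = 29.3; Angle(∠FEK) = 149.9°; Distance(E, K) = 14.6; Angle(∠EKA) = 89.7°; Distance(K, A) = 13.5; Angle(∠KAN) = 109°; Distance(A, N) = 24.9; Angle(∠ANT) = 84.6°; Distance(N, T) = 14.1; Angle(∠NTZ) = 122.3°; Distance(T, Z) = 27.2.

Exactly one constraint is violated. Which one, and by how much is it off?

Distance(T, Z) = 27.2 — off by 8.70.

F = (0.00, 0.00) ✓; FE at 80.10° ✓; |FE| = 29.30 ✓; ∠FEK = 149.9° ✓; |EK| = 14.60 ✓; ∠EKA = 89.70° ✓; |KA| = 13.50 ✓; ∠KAN = 109.0° ✓; |AN| = 24.90 ✓; ∠ANT = 84.60° ✓; |NT| = 14.10 ✓; ∠NTZ = 122.3° ✓; |TZ| = 18.50 ✗.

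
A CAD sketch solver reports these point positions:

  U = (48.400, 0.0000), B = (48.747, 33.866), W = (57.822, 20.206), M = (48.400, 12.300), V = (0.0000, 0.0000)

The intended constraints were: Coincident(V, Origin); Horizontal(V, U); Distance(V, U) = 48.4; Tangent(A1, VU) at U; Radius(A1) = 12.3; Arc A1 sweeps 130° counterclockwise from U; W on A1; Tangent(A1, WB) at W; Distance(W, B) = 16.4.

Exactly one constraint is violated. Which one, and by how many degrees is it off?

Tangent(A1, WB) at W — off by 6.40°.

V = (0.00, 0.00) ✓; V.y = 0.00, U.y = 0.00 ✓; |VU| = 48.40 ✓; ∠(MU, UV) = 90.00° ✓; |MU| = 12.30 ✓; bearing(M→W) − bearing(M→U) = 130.0° ✓; |MW| = 12.30 ✓; ∠(MW, WB) = 96.40° ✗; |WB| = 16.40 ✓.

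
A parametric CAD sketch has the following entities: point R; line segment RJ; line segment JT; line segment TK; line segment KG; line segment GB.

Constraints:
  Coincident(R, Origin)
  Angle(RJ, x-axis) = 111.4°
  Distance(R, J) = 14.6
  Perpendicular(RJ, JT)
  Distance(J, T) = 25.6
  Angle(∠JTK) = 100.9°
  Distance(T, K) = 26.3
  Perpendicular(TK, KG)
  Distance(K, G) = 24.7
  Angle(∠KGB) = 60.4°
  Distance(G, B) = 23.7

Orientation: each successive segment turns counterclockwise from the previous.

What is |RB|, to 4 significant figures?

15.38

R is at the origin; RJ runs at 111.4° with length 14.6, so J = (-5.327, 13.59). RJ is perpendicular to JT, so JT runs at -158.6°; with |JT| = 25.6, T = (-29.16, 4.253). ∠JTK = 100.9° gives TK at -79.50° from the x-axis; with |TK| = 26.3, K = (-24.37, -21.61). TK is perpendicular to KG, so KG runs at 10.50°; with |KG| = 24.7, G = (-0.08304, -17.11). ∠KGB = 60.4° gives GB at 130.1° from the x-axis; with |GB| = 23.7, B = (-15.35, 1.023). Then |RB| = |B − R| = 15.38.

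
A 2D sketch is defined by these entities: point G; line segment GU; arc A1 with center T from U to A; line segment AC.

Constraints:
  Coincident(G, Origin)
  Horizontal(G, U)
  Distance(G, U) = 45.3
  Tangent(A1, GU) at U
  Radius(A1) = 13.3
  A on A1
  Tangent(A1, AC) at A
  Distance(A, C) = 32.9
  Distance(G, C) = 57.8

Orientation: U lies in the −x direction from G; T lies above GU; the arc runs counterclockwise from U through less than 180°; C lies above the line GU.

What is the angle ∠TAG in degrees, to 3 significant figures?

153°

G is at the origin; GU is horizontal with |GU| = 45.3 and U on the −x side, so U = (-45.3, 0.00). A1 meets GU tangentially, so TU is at right angles to GU, so T = U + (0, 13.3) = (-45.3, 13.3). Since TA ⟂ AC (tangency), |TC| = √(13.3² + 32.9²) = 35.5 regardless of where A sits on A1. So C lies on both circle(G, 57.8) and circle(T, 35.5); the above-GU intersection is C = (-33.8, 46.9). A is the foot of the tangent from C: A = (-32.0, 14.0).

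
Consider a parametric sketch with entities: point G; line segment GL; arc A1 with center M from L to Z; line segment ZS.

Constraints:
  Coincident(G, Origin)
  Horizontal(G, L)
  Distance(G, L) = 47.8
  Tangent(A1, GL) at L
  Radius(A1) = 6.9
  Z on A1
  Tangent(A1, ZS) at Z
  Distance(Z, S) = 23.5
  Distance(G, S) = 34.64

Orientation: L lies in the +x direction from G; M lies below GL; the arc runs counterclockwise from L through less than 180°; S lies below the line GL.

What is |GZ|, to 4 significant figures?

42.51

Checks: |MZ| = 6.900 ✓; ∠(MZ, ZS) = 90.00° ✓; |ZS| = 23.50 ✓; |GS| = 34.64 ✓.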